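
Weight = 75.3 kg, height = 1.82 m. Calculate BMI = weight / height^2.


height^2 = 1.82^2 = 3.3124
BMI = 75.3 / 3.3124 = 22.73 kg/m^2

22.73 kg/m^2


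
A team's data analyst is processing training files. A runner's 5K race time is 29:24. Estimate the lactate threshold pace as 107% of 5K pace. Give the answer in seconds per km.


Total race time = 29*60 + 24 = 1764 seconds
5K pace = 1764 / 5 = 352.8 sec/km
LT pace = 352.8 * 1.07 = 377.5 sec/km

377.5 s/km


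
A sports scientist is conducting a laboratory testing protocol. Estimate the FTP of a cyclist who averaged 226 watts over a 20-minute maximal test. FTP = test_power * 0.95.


FTP = 226 * 0.95 = 214.7 W

214.7 W


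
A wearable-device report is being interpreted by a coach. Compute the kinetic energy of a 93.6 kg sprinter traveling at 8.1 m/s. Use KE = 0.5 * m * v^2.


Velocity squared = 65.61
KE = 0.5 * 93.6 * 65.61 = 3070.55 J

3070.55 J


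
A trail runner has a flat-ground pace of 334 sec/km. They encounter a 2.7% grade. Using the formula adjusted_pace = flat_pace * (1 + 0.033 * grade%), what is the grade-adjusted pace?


Grade factor = 1 + 0.033 * 2.7 = 1.0891
Adjusted = 334 * 1.0891 = 363.76 sec/km

363.76 s/km


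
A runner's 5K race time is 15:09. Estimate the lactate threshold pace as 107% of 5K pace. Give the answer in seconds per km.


Total race time = 15*60 + 9 = 909 seconds
5K pace = 909 / 5 = 181.8 sec/km
LT pace = 181.8 * 1.07 = 194.53 sec/km

194.53 s/km


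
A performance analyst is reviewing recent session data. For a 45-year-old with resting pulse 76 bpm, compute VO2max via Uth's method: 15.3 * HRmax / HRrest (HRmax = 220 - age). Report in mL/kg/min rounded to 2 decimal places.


Step 1: HRmax = 220 - 45 = 175 bpm
Step 2: Ratio = 175 / 76 = 2.3026
Step 3: VO2max = 15.3 * 2.3026 = 35.23 mL/kg/min

35.23 mL/kg/min


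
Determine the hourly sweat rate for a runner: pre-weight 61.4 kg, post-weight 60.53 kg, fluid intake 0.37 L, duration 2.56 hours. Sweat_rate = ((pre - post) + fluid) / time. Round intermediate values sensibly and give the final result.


Mass lost = 61.4 - 60.53 = 0.87 kg
Add fluid consumed: 0.87 + 0.37 = 1.24 L total sweat
Sweat rate = 1.24 / 2.56 = 0.484 L/h

0.484 L/h


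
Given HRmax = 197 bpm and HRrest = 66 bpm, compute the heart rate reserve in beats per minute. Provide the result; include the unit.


Heart rate reserve = maximum HR minus resting HR
HRR = 197 - 66 = 131 bpm

131 bpm


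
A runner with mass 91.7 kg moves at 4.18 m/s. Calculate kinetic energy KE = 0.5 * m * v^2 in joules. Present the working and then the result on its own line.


v^2 = 4.18^2 = 17.4724
KE = 0.5 * 91.7 * 17.4724
= 801.11 J

801.11 J


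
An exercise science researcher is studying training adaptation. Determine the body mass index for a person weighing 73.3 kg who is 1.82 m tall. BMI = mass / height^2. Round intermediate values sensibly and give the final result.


BMI = mass / height^2
= 73.3 / 1.82^2
= 73.3 / 3.3124
= 22.13 kg/m^2

22.13 kg/m^2


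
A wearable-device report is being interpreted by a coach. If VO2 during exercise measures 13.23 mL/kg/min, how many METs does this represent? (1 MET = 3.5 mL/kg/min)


METs = VO2 / 3.5 = 13.23 / 3.5 = 3.78

3.78 METs


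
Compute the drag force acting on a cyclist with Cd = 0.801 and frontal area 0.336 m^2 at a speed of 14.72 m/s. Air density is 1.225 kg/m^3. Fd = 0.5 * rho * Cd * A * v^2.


Step 1: v^2 = 216.6784
Step 2: Fd = 0.5 * 1.225 * 0.801 * 0.336 * 216.6784
= 35.719 N

35.719 N


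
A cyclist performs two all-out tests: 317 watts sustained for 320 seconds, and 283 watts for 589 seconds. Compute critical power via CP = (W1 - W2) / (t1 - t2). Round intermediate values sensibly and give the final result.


W1 = P1 * t1 = 317 * 320 = 101440 J
W2 = P2 * t2 = 283 * 589 = 166687 J
CP = (101440 - 166687) / (320 - 589)
= 242.55 W

242.55 W


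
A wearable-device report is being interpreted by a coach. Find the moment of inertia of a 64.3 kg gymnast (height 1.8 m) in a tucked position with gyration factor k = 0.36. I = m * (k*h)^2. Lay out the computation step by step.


Radius of gyration = 0.36 * 1.8 = 0.648 m
I = 64.3 * 0.648^2
= 64.3 * 0.419904
= 27.0 kg*m^2

27.0 kg*m^2


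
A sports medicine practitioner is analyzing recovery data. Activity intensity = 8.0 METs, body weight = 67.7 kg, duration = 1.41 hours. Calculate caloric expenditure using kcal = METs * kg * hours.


kcal = 8.0 * 67.7 * 1.41
= 541.6 * 1.41
= 763.66 kcal

763.66 kcal


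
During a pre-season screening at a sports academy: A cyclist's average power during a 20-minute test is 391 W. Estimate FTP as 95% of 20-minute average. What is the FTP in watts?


FTP = 20-min power * 0.95
= 391 * 0.95
= 371.45 W

371.45 W


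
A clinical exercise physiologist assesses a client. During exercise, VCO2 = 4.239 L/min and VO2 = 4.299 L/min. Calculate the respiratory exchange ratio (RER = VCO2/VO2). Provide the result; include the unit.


RER = VCO2 / VO2
= 4.239 / 4.299
= 0.986

0.986


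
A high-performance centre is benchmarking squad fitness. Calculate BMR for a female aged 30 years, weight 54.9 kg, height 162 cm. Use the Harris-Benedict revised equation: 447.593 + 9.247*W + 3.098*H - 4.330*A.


Substituting values:
W term = 9.247 * 54.9 = 507.6603
H term = 3.098 * 162 = 501.876
A term = 4.330 * 30 = 129.9
BMR = 1327.23 kcal/day

1327.23 kcal/day


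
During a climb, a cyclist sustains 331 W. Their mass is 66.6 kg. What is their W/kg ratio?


Power-to-weight = 331 W / 66.6 kg
= 4.97 W/kg

4.97 W/kg


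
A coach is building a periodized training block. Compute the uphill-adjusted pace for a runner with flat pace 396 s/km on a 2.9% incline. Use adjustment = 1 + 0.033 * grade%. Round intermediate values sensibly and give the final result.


Adjustment factor = 1 + 0.033 * 2.9 = 1.0957
Grade-adjusted pace = 396 * 1.0957 = 433.9 s/km

433.9 s/km


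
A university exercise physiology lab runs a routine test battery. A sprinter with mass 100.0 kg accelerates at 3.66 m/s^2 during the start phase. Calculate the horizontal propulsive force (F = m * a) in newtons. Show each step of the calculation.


F = m * a
= 100.0 * 3.66
= 366.0 N

366.0 N


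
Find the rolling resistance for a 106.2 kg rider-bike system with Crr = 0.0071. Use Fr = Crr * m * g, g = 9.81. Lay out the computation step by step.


m * g = 106.2 * 9.81 = 1041.822 N
Fr = 0.0071 * 1041.822 = 7.397 N

7.397 N


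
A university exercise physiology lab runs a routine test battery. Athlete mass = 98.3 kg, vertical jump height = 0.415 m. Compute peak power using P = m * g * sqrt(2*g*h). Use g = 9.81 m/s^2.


sqrt(2 * 9.81 * 0.415) = sqrt(8.1423) = 2.853472 m/s
P = 98.3 * 9.81 * 2.853472
= 2751.67 W

2751.67 W


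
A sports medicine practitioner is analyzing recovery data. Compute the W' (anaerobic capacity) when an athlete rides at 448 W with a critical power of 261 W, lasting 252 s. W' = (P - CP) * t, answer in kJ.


Above-CP power = 187 W
Duration = 252 s
W' = 187 * 252 = 47124 J
Convert: 47124 / 1000 = 47.124 kJ

47.124 kJ


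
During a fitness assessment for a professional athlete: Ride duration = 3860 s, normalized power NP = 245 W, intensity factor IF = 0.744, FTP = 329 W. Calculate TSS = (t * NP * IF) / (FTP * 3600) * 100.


Numerator = 3860 * 245 * 0.744 = 703600.8
Denominator = 329 * 3600 = 1184400
TSS = 703600.8 / 1184400 * 100
= 59.41

59.41 TSS


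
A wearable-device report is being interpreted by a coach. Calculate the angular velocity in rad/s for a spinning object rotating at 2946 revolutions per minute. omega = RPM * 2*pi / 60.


omega = RPM * 2*pi / 60
= 2946 * 6.28318531 / 60
= 308.504 rad/s

308.504 rad/s


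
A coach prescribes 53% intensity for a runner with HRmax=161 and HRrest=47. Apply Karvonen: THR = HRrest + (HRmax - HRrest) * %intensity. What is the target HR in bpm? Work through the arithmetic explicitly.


Heart rate reserve = 161 - 47 = 114
Intensity fraction = 53 / 100 = 0.53
THR = 47 + 114 * 0.53 = 107.42 bpm

107.42 bpm


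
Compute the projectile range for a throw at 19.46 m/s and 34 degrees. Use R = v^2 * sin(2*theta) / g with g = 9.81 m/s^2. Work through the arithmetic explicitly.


Two times the angle = 68 degrees
sin(68) = 0.927184
R = 378.6916 * 0.927184 / 9.81 = 35.792 m

35.792 m


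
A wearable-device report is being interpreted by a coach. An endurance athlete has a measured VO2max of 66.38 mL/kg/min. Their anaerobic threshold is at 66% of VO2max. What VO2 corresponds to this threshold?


Anaerobic threshold VO2 = VO2max * 66%
= 66.38 * 0.66
= 43.81 mL/kg/min

43.81 mL/kg/min


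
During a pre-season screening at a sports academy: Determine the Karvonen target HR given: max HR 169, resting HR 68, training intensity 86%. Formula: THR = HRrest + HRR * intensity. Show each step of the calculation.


HRR = HRmax - HRrest = 169 - 68 = 101
THR = 68 + 101 * 0.86
= 154.86 bpm

154.86 bpm


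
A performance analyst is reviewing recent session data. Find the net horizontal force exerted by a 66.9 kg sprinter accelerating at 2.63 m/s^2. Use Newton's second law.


Newton's second law: F = m * a
F = 66.9 * 2.63 = 175.95 N

175.95 N


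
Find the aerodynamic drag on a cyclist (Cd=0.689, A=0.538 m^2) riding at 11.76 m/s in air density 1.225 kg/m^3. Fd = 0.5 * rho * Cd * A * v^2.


Fd = 0.5 * 1.225 * 0.689 * 0.538 * 11.76^2
= 0.5 * 1.225 * 0.689 * 0.538 * 138.2976
= 31.399 N

31.399 N


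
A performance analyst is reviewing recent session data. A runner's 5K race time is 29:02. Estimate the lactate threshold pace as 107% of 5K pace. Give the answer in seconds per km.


Total race time = 29*60 + 2 = 1742 seconds
5K pace = 1742 / 5 = 348.4 sec/km
LT pace = 348.4 * 1.07 = 372.79 sec/km

372.79 s/km


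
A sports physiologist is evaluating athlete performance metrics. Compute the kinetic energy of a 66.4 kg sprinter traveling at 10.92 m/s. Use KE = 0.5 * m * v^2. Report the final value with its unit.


Velocity squared = 119.2464
KE = 0.5 * 66.4 * 119.2464 = 3958.98 J

3958.98 J


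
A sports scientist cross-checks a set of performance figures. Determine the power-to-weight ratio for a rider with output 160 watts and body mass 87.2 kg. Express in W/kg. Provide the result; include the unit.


P/W = 160 / 87.2 = 1.835 W/kg

1.835 W/kg


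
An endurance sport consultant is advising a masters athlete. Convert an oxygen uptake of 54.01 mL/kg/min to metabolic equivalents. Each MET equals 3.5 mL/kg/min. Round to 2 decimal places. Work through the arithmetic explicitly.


One MET = 3.5 mL/kg/min
Number of METs = 54.01 / 3.5
= 15.43 METs

15.43 METs


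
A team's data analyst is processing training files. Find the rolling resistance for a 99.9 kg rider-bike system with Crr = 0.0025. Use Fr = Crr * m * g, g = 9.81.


m * g = 99.9 * 9.81 = 980.019 N
Fr = 0.0025 * 980.019 = 2.45 N

2.45 N


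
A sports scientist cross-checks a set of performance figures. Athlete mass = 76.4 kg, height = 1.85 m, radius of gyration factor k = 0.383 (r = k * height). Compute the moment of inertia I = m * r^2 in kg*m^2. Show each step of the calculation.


r = k * height = 0.383 * 1.85 = 0.70855 m
r^2 = 0.70855^2 = 0.502043
I = 76.4 * 0.502043 = 38.356 kg*m^2

38.356 kg*m^2


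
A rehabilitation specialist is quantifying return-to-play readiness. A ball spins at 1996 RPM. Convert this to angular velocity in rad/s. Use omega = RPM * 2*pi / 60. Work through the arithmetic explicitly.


omega = 1996 * 2 * pi / 60
= 1996 * 6.28318531 / 60
= 12541.238 / 60
= 209.021 rad/s

209.021 rad/s


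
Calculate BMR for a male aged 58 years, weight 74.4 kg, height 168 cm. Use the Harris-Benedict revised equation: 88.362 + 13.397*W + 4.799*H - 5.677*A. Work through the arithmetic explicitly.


Substituting values:
W term = 13.397 * 74.4 = 996.7368
H term = 4.799 * 168 = 806.232
A term = 5.677 * 58 = 329.266
BMR = 1562.06 kcal/day

1562.06 kcal/day


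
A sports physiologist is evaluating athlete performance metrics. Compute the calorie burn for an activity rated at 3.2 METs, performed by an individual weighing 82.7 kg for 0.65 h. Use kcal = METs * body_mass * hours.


Product of METs and mass = 3.2 * 82.7 = 264.64
Total kcal = 264.64 * 0.65 = 172.02 kcal

172.02 kcal


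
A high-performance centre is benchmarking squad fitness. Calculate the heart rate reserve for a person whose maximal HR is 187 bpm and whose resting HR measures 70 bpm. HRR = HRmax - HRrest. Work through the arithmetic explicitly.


HRmax = 187 bpm
HRrest = 70 bpm
HRR = 187 - 70 = 117 bpm

117 bpm


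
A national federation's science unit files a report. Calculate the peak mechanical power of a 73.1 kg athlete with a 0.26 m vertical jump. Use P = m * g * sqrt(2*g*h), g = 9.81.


First, sqrt(2gh) = sqrt(2 * 9.81 * 0.26)
= sqrt(5.1012) = 2.258584 m/s
Power = 73.1 * 9.81 * 2.258584 = 1619.66 W

1619.66 W


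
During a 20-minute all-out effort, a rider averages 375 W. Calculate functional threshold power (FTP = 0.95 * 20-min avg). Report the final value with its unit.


FTP = 0.95 * 375
= 356.25 W

356.25 W


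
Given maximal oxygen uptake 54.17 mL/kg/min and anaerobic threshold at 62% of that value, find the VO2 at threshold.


Percentage as decimal = 0.62
VO2 at AT = 54.17 * 0.62 = 33.59 mL/kg/min

33.59 mL/kg/min


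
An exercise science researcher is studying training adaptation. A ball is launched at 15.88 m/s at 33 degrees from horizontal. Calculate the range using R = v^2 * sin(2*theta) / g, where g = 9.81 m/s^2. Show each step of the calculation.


sin(2 * 33) = sin(66) = 0.913545
v^2 = 15.88^2 = 252.1744
R = 252.1744 * 0.913545 / 9.81
= 23.483 m

23.483 m


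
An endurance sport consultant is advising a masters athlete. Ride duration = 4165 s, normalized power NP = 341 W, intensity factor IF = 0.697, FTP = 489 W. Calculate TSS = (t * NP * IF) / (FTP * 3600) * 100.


Numerator = 4165 * 341 * 0.697 = 989924.705
Denominator = 489 * 3600 = 1760400
TSS = 989924.705 / 1760400 * 100
= 56.23

56.23 TSS


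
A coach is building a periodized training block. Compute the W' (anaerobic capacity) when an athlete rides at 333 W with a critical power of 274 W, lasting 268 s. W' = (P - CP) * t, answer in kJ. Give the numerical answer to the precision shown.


Above-CP power = 59 W
Duration = 268 s
W' = 59 * 268 = 15812 J
Convert: 15812 / 1000 = 15.812 kJ

15.812 kJ


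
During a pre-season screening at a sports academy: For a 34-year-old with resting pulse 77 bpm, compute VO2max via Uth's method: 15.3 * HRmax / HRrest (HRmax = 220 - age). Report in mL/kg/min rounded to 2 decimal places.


Step 1: HRmax = 220 - 34 = 186 bpm
Step 2: Ratio = 186 / 77 = 2.4156
Step 3: VO2max = 15.3 * 2.4156 = 36.96 mL/kg/min

36.96 mL/kg/min


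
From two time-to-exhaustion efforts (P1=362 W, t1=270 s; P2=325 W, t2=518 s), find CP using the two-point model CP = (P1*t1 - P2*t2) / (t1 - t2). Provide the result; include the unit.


Work in trial 1 = 97740 J
Work in trial 2 = 168350 J
Delta work = -70610 J
Delta time = -248 s
CP = -70610 / -248 = 284.72 W

284.72 W


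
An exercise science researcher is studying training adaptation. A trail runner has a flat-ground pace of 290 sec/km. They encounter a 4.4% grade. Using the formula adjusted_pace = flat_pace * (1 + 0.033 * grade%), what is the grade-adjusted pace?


Grade factor = 1 + 0.033 * 4.4 = 1.1452
Adjusted = 290 * 1.1452 = 332.11 sec/km

332.11 s/km


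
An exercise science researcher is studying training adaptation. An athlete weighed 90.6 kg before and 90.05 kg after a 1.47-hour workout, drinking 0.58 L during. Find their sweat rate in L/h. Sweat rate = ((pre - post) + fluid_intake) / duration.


Body mass change = 0.55 kg
Total sweat loss = 0.55 + 0.58 = 1.13 L
Rate = 1.13 / 1.47 = 0.769 L/h

0.769 L/h


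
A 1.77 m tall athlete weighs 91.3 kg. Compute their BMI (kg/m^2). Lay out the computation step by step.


height^2 = 3.1329 m^2
BMI = 91.3 / 3.1329 = 29.14 kg/m^2

29.14 kg/m^2


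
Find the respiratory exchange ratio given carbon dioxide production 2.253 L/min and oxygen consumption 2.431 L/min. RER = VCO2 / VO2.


VCO2 = 2.253 L/min
VO2 = 2.431 L/min
RER = 2.253 / 2.431 = 0.9268

0.9268


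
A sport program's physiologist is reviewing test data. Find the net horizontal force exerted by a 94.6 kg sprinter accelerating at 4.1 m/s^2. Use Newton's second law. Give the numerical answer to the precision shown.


Newton's second law: F = m * a
F = 94.6 * 4.1 = 387.86 N

387.86 N


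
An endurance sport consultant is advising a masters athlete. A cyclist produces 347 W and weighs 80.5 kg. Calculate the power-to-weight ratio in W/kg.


P/W = power / mass
= 347 / 80.5
= 4.311 W/kg

4.311 W/kg


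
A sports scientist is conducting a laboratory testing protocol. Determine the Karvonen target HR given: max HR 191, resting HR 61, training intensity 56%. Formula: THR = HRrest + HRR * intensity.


HRR = HRmax - HRrest = 191 - 61 = 130
THR = 61 + 130 * 0.56
= 133.8 bpm

133.8 bpm


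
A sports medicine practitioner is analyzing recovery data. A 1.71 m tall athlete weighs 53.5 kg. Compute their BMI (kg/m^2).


height^2 = 2.9241 m^2
BMI = 53.5 / 2.9241 = 18.3 kg/m^2

18.3 kg/m^2


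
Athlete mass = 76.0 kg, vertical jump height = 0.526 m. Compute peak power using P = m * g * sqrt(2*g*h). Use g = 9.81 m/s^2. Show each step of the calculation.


sqrt(2 * 9.81 * 0.526) = sqrt(10.32012) = 3.212494 m/s
P = 76.0 * 9.81 * 3.212494
= 2395.11 W

2395.11 W


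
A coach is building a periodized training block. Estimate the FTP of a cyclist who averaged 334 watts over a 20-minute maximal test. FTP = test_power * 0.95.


FTP = 334 * 0.95 = 317.3 W

317.3 W


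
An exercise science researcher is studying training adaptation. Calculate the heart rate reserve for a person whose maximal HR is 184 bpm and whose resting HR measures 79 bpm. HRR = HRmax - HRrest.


HRmax = 184 bpm
HRrest = 79 bpm
HRR = 184 - 79 = 105 bpm

105 bpm


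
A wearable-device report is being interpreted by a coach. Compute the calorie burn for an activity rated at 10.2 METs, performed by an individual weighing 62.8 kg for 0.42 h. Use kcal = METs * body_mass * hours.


Product of METs and mass = 10.2 * 62.8 = 640.56
Total kcal = 640.56 * 0.42 = 269.04 kcal

269.04 kcal


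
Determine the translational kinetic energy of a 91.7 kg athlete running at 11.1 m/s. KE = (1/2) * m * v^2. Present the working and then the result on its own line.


KE = 0.5 * m * v^2
= 0.5 * 91.7 * 11.1^2
= 0.5 * 91.7 * 123.21
= 5649.18 J

5649.18 J


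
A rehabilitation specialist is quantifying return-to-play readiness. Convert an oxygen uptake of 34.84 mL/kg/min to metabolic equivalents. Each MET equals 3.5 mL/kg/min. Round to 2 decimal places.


One MET = 3.5 mL/kg/min
Number of METs = 34.84 / 3.5
= 9.95 METs

9.95 METs


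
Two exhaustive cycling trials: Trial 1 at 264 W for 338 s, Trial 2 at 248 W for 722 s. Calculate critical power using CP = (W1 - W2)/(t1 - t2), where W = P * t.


W1 = 264 * 338 = 89232 J
W2 = 248 * 722 = 179056 J
CP = (89232 - 179056) / (338 - 722)
= -89824 / -384
= 233.92 W

233.92 W


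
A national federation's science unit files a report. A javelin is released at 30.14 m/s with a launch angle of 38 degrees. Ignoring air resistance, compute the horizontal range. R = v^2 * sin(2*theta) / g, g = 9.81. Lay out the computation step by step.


Launch speed squared = 908.4196
sin(2 * 38 deg) = 0.970296
Range = 908.4196 * 0.970296 / 9.81
= 89.851 m

89.851 m


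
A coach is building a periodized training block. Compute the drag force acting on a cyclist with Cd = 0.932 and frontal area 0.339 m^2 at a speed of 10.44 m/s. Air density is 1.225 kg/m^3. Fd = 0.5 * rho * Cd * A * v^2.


Step 1: v^2 = 108.9936
Step 2: Fd = 0.5 * 1.225 * 0.932 * 0.339 * 108.9936
= 21.092 N

21.092 N


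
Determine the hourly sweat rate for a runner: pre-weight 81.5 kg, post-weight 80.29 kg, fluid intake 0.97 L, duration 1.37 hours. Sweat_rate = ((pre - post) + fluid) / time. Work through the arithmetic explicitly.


Mass lost = 81.5 - 80.29 = 1.21 kg
Add fluid consumed: 1.21 + 0.97 = 2.18 L total sweat
Sweat rate = 2.18 / 1.37 = 1.591 L/h

1.591 L/h


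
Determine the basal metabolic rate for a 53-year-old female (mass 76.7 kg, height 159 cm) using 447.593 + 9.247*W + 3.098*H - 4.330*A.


BMR = 447.593 + 9.247*76.7 + 3.098*159 - 4.330*53
= 1419.93 kcal/day

1419.93 kcal/day


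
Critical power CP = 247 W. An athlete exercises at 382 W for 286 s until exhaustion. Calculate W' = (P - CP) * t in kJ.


P - CP = 382 - 247 = 135 W
W' = 135 * 286 = 38610 J
= 38610 / 1000 = 38.61 kJ

38.61 kJ


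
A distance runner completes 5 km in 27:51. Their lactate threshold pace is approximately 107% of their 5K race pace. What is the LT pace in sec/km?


Convert to seconds: 27 min 51 s = 1671 s
Pace per km = 1671 / 5 = 334.2 s/km
LT pace = 334.2 * 1.07 = 357.59 s/km

357.59 s/km


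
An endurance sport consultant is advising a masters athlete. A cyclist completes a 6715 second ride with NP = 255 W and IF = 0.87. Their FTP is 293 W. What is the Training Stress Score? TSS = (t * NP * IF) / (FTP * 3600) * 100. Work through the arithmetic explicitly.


t * NP * IF = 6715 * 255 * 0.87 = 1489722.75
FTP * 3600 = 1054800
TSS = (1489722.75 / 1054800) * 100 = 141.23

141.23 TSS


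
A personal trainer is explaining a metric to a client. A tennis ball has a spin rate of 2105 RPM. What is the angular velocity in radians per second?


Convert RPM to rad/s: multiply by 2*pi and divide by 60
omega = 2105 * 2 * pi / 60
= 220.435 rad/s

220.435 rad/s


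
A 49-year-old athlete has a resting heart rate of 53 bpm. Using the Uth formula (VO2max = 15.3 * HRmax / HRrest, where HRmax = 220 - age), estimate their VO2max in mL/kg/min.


HRmax = 220 - 49 = 171 bpm
Ratio = HRmax / HRrest = 171 / 53 = 3.2264
VO2max = 15.3 * 3.2264 = 49.36 mL/kg/min

49.36 mL/kg/min


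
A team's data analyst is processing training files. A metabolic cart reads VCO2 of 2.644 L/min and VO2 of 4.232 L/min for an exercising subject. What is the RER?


RER = VCO2 / VO2 = 2.644 / 4.232 = 0.6248

0.6248


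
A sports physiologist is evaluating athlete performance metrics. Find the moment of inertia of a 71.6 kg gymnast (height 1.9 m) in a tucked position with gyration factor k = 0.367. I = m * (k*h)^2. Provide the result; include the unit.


Radius of gyration = 0.367 * 1.9 = 0.6973 m
I = 71.6 * 0.6973^2
= 71.6 * 0.486227
= 34.814 kg*m^2

34.814 kg*m^2


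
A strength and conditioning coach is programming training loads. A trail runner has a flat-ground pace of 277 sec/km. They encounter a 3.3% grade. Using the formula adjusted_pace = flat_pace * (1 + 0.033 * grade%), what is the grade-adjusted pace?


Grade factor = 1 + 0.033 * 3.3 = 1.1089
Adjusted = 277 * 1.1089 = 307.17 sec/km

307.17 s/km


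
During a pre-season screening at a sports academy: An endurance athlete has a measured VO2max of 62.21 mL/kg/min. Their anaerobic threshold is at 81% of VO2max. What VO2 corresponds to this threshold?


Anaerobic threshold VO2 = VO2max * 81%
= 62.21 * 0.81
= 50.39 mL/kg/min

50.39 mL/kg/min


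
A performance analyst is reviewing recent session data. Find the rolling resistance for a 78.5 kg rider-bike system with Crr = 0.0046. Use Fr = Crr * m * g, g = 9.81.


m * g = 78.5 * 9.81 = 770.085 N
Fr = 0.0046 * 770.085 = 3.542 N

3.542 N


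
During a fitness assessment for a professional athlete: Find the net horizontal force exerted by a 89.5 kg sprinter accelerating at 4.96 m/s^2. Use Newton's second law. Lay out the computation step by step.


Newton's second law: F = m * a
F = 89.5 * 4.96 = 443.92 N

443.92 N


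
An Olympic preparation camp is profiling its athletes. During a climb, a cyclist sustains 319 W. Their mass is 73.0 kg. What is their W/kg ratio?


Power-to-weight = 319 W / 73.0 kg
= 4.37 W/kg

4.37 W/kg


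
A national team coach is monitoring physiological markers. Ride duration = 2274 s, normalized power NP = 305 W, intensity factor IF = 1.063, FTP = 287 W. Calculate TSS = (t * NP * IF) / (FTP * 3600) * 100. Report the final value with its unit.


Numerator = 2274 * 305 * 1.063 = 737264.91
Denominator = 287 * 3600 = 1033200
TSS = 737264.91 / 1033200 * 100
= 71.36

71.36 TSS


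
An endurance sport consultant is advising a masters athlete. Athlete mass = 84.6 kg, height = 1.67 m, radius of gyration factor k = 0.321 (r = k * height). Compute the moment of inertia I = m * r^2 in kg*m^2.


r = k * height = 0.321 * 1.67 = 0.53607 m
r^2 = 0.53607^2 = 0.287371
I = 84.6 * 0.287371 = 24.312 kg*m^2

24.312 kg*m^2


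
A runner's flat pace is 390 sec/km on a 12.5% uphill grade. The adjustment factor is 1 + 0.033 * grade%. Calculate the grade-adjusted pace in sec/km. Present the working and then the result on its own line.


Factor = 1 + 0.033 * 12.5 = 1.4125
Adjusted pace = 390 * 1.4125
= 550.88 sec/km

550.88 s/km


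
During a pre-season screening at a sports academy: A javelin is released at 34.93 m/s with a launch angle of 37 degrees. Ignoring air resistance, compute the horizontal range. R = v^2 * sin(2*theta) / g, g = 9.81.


Launch speed squared = 1220.1049
sin(2 * 37 deg) = 0.961262
Range = 1220.1049 * 0.961262 / 9.81
= 119.556 m

119.556 m


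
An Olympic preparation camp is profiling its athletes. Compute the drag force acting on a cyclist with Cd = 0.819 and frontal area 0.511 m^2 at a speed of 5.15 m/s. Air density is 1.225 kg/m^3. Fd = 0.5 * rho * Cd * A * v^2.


Step 1: v^2 = 26.5225
Step 2: Fd = 0.5 * 1.225 * 0.819 * 0.511 * 26.5225
= 6.799 N

6.799 N


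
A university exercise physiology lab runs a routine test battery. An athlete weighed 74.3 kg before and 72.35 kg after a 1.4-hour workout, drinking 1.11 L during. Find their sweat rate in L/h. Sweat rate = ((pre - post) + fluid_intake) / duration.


Body mass change = 1.95 kg
Total sweat loss = 1.95 + 1.11 = 3.06 L
Rate = 3.06 / 1.4 = 2.186 L/h

2.186 L/h


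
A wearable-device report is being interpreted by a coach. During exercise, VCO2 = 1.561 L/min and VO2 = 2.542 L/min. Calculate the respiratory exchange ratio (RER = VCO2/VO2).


RER = VCO2 / VO2
= 1.561 / 2.542
= 0.6141

0.6141


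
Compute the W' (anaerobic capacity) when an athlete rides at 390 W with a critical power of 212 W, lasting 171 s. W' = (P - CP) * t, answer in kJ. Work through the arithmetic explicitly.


Above-CP power = 178 W
Duration = 171 s
W' = 178 * 171 = 30438 J
Convert: 30438 / 1000 = 30.438 kJ

30.438 kJ


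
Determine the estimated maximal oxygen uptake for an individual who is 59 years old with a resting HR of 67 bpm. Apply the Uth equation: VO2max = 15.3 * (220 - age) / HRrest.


HRmax = 220 - 59 = 161
VO2max = 15.3 * (161 / 67)
= 15.3 * 2.403
= 36.77 mL/kg/min

36.77 mL/kg/min


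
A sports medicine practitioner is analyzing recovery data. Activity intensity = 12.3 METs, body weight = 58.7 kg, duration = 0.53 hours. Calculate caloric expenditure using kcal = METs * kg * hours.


kcal = 12.3 * 58.7 * 0.53
= 722.01 * 0.53
= 382.67 kcal

382.67 kcal


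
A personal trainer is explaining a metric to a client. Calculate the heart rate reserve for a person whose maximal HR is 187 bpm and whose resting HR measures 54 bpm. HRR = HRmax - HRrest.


HRmax = 187 bpm
HRrest = 54 bpm
HRR = 187 - 54 = 133 bpm

133 bpm


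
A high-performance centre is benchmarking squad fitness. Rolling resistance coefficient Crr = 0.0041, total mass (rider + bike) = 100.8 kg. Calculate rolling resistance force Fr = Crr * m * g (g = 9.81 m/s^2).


Fr = Crr * m * g
= 0.0041 * 100.8 * 9.81
= 4.054 N

4.054 N


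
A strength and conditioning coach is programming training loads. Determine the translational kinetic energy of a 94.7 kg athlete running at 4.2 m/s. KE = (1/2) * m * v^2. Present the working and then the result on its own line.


KE = 0.5 * m * v^2
= 0.5 * 94.7 * 4.2^2
= 0.5 * 94.7 * 17.64
= 835.25 J

835.25 J


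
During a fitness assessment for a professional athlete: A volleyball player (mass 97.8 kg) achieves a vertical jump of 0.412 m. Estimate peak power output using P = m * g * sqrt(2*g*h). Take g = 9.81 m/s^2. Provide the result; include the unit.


2 * g * h = 2 * 9.81 * 0.412 = 8.08344
sqrt(8.08344) = 2.843139 m/s
P = 97.8 * 9.81 * 2.843139 = 2727.76 W

2727.76 W


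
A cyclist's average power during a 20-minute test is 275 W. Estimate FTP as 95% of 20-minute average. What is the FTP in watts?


FTP = 20-min power * 0.95
= 275 * 0.95
= 261.25 W

261.25 W


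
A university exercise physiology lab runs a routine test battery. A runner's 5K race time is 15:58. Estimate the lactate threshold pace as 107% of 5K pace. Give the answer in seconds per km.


Total race time = 15*60 + 58 = 958 seconds
5K pace = 958 / 5 = 191.6 sec/km
LT pace = 191.6 * 1.07 = 205.01 sec/km

205.01 s/km


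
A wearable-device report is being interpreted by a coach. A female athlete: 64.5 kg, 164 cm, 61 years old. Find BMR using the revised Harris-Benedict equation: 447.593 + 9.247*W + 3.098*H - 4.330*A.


Intercept = 447.593
Weight contribution = 9.247 * 64.5 = 596.4315
Height contribution = 3.098 * 164 = 508.072
Age contribution = 4.33 * 61 = 264.13
BMR = 447.593 + 596.4315 + 508.072 - 264.13
= 1287.97 kcal/day

1287.97 kcal/day


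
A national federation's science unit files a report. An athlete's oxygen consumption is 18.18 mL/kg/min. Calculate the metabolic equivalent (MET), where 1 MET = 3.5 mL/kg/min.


MET = VO2 / 3.5
= 18.18 / 3.5
= 5.19 METs

5.19 METs


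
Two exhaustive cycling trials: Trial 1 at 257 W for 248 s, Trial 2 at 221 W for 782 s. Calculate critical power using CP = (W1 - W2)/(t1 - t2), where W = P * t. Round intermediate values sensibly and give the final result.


W1 = 257 * 248 = 63736 J
W2 = 221 * 782 = 172822 J
CP = (63736 - 172822) / (248 - 782)
= -109086 / -534
= 204.28 W

204.28 W


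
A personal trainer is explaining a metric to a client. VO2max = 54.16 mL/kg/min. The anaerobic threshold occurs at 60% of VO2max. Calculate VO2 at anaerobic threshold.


AT fraction = 60 / 100 = 0.6
AT VO2 = 54.16 * 0.6
= 32.5 mL/kg/min

32.5 mL/kg/min


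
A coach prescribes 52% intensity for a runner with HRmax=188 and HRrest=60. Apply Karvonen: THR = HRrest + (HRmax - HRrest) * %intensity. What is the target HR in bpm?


Heart rate reserve = 188 - 60 = 128
Intensity fraction = 52 / 100 = 0.52
THR = 60 + 128 * 0.52 = 126.56 bpm

126.56 bpm


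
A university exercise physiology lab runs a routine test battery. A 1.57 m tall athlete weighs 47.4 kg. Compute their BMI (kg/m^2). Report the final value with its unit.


height^2 = 2.4649 m^2
BMI = 47.4 / 2.4649 = 19.23 kg/m^2

19.23 kg/m^2


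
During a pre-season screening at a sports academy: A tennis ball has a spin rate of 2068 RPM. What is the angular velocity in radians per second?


Convert RPM to rad/s: multiply by 2*pi and divide by 60
omega = 2068 * 2 * pi / 60
= 216.56 rad/s

216.56 rad/s


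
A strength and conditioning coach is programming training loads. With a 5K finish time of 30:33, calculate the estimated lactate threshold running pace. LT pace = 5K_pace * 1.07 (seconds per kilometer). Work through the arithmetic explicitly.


Race duration = 1833 s for 5 km
Average pace = 1833 / 5 = 366.6 s/km
LT pace = 366.6 * 1.07
= 392.26 s/km

392.26 s/km


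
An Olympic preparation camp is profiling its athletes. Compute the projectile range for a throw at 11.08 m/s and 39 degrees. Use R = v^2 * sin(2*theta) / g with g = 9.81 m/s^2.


Two times the angle = 78 degrees
sin(78) = 0.978148
R = 122.7664 * 0.978148 / 9.81 = 12.241 m

12.241 m


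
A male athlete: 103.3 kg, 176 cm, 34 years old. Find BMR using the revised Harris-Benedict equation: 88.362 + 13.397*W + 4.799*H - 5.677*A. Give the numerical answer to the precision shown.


Intercept = 88.362
Weight contribution = 13.397 * 103.3 = 1383.9101
Height contribution = 4.799 * 176 = 844.624
Age contribution = 5.677 * 34 = 193.018
BMR = 88.362 + 1383.9101 + 844.624 - 193.018
= 2123.88 kcal/day

2123.88 kcal/day


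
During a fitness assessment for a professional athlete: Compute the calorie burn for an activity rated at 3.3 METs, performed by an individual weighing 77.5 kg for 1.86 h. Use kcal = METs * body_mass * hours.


Product of METs and mass = 3.3 * 77.5 = 255.75
Total kcal = 255.75 * 1.86 = 475.7 kcal

475.7 kcal


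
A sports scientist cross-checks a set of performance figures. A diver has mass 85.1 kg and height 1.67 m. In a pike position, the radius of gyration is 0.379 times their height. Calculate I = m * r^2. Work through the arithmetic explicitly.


r = 0.379 * 1.67 = 0.63293 m
I = m * r^2 = 85.1 * 0.4006 = 34.091 kg*m^2

34.091 kg*m^2


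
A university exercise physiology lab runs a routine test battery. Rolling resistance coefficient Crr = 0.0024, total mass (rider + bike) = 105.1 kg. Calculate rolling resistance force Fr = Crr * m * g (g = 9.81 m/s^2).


Fr = Crr * m * g
= 0.0024 * 105.1 * 9.81
= 2.474 N

2.474 N


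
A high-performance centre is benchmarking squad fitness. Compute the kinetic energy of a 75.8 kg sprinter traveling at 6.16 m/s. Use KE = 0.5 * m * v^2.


Velocity squared = 37.9456
KE = 0.5 * 75.8 * 37.9456 = 1438.14 J

1438.14 J


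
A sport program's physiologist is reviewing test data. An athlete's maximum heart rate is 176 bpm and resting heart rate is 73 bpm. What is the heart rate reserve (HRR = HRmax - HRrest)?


HRR = HRmax - HRrest
= 176 - 73
= 103 bpm

103 bpm


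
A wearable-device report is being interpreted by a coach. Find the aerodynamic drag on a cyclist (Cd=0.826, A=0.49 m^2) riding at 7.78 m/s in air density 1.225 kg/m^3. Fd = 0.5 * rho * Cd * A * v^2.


Fd = 0.5 * 1.225 * 0.826 * 0.49 * 7.78^2
= 0.5 * 1.225 * 0.826 * 0.49 * 60.5284
= 15.005 N

15.005 N


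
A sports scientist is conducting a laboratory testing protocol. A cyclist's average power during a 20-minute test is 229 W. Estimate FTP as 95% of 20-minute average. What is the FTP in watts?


FTP = 20-min power * 0.95
= 229 * 0.95
= 217.55 W

217.55 W


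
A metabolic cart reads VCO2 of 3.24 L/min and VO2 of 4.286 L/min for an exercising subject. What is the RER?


RER = VCO2 / VO2 = 3.24 / 4.286 = 0.7559

0.7559


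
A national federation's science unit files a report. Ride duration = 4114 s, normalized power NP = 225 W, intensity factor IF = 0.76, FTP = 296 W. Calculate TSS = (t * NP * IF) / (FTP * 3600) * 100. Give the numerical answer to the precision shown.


Numerator = 4114 * 225 * 0.76 = 703494.0
Denominator = 296 * 3600 = 1065600
TSS = 703494.0 / 1065600 * 100
= 66.02

66.02 TSS


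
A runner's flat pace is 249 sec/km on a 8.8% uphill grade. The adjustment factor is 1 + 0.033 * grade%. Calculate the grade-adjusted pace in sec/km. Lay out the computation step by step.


Factor = 1 + 0.033 * 8.8 = 1.2904
Adjusted pace = 249 * 1.2904
= 321.31 sec/km

321.31 s/km


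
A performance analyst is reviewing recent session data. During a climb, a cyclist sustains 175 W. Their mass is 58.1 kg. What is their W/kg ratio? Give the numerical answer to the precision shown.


Power-to-weight = 175 W / 58.1 kg
= 3.012 W/kg

3.012 W/kg


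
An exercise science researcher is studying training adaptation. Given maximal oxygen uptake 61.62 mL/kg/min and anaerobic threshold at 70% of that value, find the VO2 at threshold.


Percentage as decimal = 0.7
VO2 at AT = 61.62 * 0.7 = 43.13 mL/kg/min

43.13 mL/kg/min


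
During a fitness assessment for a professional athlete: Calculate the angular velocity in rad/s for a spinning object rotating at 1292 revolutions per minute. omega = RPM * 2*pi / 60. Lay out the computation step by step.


omega = RPM * 2*pi / 60
= 1292 * 6.28318531 / 60
= 135.298 rad/s

135.298 rad/s


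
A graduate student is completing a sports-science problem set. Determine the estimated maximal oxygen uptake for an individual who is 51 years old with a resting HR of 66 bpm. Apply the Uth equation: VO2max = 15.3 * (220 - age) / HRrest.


HRmax = 220 - 51 = 169
VO2max = 15.3 * (169 / 66)
= 15.3 * 2.5606
= 39.18 mL/kg/min

39.18 mL/kg/min


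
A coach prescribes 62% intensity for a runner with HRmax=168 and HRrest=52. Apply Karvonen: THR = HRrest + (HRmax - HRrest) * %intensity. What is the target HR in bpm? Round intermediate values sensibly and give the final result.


Heart rate reserve = 168 - 52 = 116
Intensity fraction = 62 / 100 = 0.62
THR = 52 + 116 * 0.62 = 123.92 bpm

123.92 bpm


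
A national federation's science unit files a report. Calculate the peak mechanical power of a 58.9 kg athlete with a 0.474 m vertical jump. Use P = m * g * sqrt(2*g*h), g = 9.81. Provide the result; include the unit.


First, sqrt(2gh) = sqrt(2 * 9.81 * 0.474)
= sqrt(9.29988) = 3.04957 m/s
Power = 58.9 * 9.81 * 3.04957 = 1762.07 W

1762.07 W


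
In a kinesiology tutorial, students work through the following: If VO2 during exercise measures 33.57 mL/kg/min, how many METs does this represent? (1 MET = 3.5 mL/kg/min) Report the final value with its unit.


METs = VO2 / 3.5 = 33.57 / 3.5 = 9.59

9.59 METs


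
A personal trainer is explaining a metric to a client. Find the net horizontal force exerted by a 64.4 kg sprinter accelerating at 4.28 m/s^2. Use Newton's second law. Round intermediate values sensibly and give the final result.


Newton's second law: F = m * a
F = 64.4 * 4.28 = 275.63 N

275.63 N


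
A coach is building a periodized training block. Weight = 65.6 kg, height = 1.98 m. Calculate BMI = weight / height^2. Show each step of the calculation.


height^2 = 1.98^2 = 3.9204
BMI = 65.6 / 3.9204 = 16.73 kg/m^2

16.73 kg/m^2


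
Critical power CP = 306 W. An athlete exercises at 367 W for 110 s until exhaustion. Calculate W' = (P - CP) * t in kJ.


P - CP = 367 - 306 = 61 W
W' = 61 * 110 = 6710 J
= 6710 / 1000 = 6.71 kJ

6.71 kJ


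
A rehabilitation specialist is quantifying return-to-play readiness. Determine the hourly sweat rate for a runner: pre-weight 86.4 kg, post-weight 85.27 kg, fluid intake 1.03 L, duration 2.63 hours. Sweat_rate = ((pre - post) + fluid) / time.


Mass lost = 86.4 - 85.27 = 1.13 kg
Add fluid consumed: 1.13 + 1.03 = 2.16 L total sweat
Sweat rate = 2.16 / 2.63 = 0.821 L/h

0.821 L/h


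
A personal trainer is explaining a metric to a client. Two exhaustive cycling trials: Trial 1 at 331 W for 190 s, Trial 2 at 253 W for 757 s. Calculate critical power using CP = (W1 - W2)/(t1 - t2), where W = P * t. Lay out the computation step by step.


W1 = 331 * 190 = 62890 J
W2 = 253 * 757 = 191521 J
CP = (62890 - 191521) / (190 - 757)
= -128631 / -567
= 226.86 W

226.86 W


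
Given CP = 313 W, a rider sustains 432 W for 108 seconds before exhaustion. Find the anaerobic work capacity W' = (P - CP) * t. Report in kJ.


Excess power = 432 - 313 = 119 W
Work above CP = 119 * 108 = 12852 J
W' = 12.852 kJ

12.852 kJ


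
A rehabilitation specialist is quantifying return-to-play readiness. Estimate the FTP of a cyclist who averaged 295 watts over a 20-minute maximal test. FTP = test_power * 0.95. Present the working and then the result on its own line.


FTP = 295 * 0.95 = 280.25 W

280.25 W


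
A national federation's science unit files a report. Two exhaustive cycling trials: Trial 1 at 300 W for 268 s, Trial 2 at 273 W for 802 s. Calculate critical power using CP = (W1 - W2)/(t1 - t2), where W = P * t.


W1 = 300 * 268 = 80400 J
W2 = 273 * 802 = 218946 J
CP = (80400 - 218946) / (268 - 802)
= -138546 / -534
= 259.45 W

259.45 W


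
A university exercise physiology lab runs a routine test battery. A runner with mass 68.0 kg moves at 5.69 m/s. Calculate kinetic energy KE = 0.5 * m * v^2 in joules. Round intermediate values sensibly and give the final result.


v^2 = 5.69^2 = 32.3761
KE = 0.5 * 68.0 * 32.3761
= 1100.79 J

1100.79 J
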